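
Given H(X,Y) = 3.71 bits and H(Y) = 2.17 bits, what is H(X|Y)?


H(X|Y) = H(X,Y) - H(Y) = 3.71 - 2.17 = 1.54

1.54 bits


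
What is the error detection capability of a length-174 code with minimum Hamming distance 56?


Detection capability = d_min - 1 = 56 - 1 = 55

55 errors


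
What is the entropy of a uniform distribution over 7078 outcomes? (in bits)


H = log2(n) = log2(7078) = 12.7891

12.7891 bits


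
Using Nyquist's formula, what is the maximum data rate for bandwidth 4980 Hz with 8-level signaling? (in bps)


Rate = 2 * B * log2(M) = 2 * 4980 * 3.0 = 29880.0

29880.0 bps


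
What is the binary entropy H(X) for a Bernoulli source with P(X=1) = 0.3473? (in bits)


H = -p*log2(p) - (1-p)*log2(1-p). -0.3473*log2(0.3473) = 0.529891; -0.6527*log2(0.6527) = 0.401742. H = 0.529891 + 0.401742 = 0.9316

0.9316 bits


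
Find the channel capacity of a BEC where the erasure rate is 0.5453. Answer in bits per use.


C = 1 - epsilon = 1 - 0.5453 = 0.4547

0.4547 bits


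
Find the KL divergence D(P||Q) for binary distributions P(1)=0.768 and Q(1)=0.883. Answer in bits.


KL = p*log2(p/q) + (1-p)*log2((1-p)/(1-q)) = 0.768*log2(0.768/0.883) + 0.232*log2(0.232/0.117) = 0.0745

0.0745 bits


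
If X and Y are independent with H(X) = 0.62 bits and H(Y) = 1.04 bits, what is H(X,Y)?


For independent variables, H(X,Y) = H(X) + H(Y) = 0.62 + 1.04 = 1.66

1.66 bits


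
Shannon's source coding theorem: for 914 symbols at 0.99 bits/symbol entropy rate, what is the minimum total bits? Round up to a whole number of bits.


Minimum bits >= n * H = 914 * 0.99 = 904.86, rounded up to a whole number of bits = 905

905 bits


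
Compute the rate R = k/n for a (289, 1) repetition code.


Rate = k/n = 1/289

1/289


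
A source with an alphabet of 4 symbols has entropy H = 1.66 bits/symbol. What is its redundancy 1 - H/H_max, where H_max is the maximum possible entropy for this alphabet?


H_max = log2(K) = log2(4) = 2.0 bits/symbol. Redundancy = 1 - H/H_max = 1 - 1.66/2.0 = 1 - 0.83 = 0.17

0.17


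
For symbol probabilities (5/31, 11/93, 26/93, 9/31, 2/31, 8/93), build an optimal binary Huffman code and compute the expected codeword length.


Huffman construction (repeatedly merge the two least-probable nodes; each merge adds 1 bit to every symbol beneath it): 2/31 + 8/93 = 14/93; 11/93 + 14/93 = 25/93; 5/31 + 25/93 = 40/93; 26/93 + 9/31 = 53/93; 40/93 + 53/93 = 1. Resulting codeword lengths (in the order the probabilities were given): (2, 3, 2, 2, 4, 4). L_avg = sum(p_i * l_i) = 5/31*2 + 11/93*3 + 26/93*2 + 9/31*2 + 2/31*4 + 8/93*4 = 75/31 = 2.4194

2.4194 bits


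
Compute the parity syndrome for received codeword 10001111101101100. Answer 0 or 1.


Syndrome = XOR of all bits = 1 XOR 0 XOR 0 XOR 0 XOR 1 XOR 1 XOR 1 XOR 1 XOR 1 XOR 0 XOR 1 XOR 1 XOR 0 XOR 1 XOR 1 XOR 0 XOR 0 = 0

0


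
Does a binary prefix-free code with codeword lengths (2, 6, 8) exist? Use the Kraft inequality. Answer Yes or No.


Kraft sum = sum(2^(-l_i)) = 0.2695, need <= 1. Result: satisfied (a binary prefix-free code with these lengths exists)

Yes


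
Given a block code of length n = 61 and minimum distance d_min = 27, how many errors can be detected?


Detection capability = d_min - 1 = 27 - 1 = 26

26 errors


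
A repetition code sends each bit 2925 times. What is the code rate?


Rate = k/n = 1/2925

1/2925


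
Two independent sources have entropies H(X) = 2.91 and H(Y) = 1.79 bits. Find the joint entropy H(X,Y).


For independent variables, H(X,Y) = H(X) + H(Y) = 2.91 + 1.79 = 4.7

4.7 bits


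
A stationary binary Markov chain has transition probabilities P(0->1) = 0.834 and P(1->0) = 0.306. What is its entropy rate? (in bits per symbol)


Stationary distribution: pi_0 = p10/(p01+p10) = 0.2684, pi_1 = 0.7316. Entropy rate H' = pi_0*H(p01) + pi_1*H(p10) = 0.2684*0.6485 + 0.7316*0.8885 = 0.8241

0.8241 bits/symbol


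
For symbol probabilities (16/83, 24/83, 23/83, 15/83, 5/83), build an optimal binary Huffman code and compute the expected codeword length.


Huffman construction (repeatedly merge the two least-probable nodes; each merge adds 1 bit to every symbol beneath it): 5/83 + 15/83 = 20/83; 16/83 + 20/83 = 36/83; 23/83 + 24/83 = 47/83; 36/83 + 47/83 = 1. Resulting codeword lengths (in the order the probabilities were given): (2, 2, 2, 3, 3). L_avg = sum(p_i * l_i) = 16/83*2 + 24/83*2 + 23/83*2 + 15/83*3 + 5/83*3 = 186/83 = 2.241

2.241 bits


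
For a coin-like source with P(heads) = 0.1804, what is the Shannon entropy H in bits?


H = -p*log2(p) - (1-p)*log2(1-p). -0.1804*log2(0.1804) = 0.445719; -0.8196*log2(0.8196) = 0.235232. H = 0.445719 + 0.235232 = 0.681

0.681 bits


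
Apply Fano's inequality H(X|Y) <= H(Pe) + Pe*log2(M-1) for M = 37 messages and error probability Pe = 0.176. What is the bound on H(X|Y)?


H(Pe) = -Pe*log2(Pe) - (1-Pe)*log2(1-Pe) = -0.176*log2(0.176) - 0.824*log2(0.824) = 0.441118 + 0.230130 = 0.6712. Pe*log2(M-1) = 0.176*log2(36) = 0.909907. Bound = H(Pe) + Pe*log2(M-1) = 0.441118 + 0.230130 + 0.909907 = 1.5812

1.5812 bits


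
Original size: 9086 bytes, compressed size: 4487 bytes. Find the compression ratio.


Ratio = original / compressed = 9086 / 4487 = 2.025

2.025


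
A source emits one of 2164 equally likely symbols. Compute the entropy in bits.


H = log2(n) = log2(2164) = 11.0795

11.0795 bits


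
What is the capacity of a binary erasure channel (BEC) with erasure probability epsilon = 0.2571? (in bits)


C = 1 - epsilon = 1 - 0.2571 = 0.7429

0.7429 bits


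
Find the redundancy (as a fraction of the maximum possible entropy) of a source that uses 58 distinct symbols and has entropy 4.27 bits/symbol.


H_max = log2(K) = log2(58) = 5.858 bits/symbol. Redundancy = 1 - H/H_max = 1 - 4.27/5.858 = 1 - 0.7289 = 0.2711

0.2711


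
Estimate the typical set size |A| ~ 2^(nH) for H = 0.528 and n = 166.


log2|A_typical| = nH = 166 * 0.528 = 87.648, so |A_typical| ~ 2^87.648 = 2.425e+26

2.425e+26


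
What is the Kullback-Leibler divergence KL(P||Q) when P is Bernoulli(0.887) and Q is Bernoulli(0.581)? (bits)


KL = p*log2(p/q) + (1-p)*log2((1-p)/(1-q)) = 0.887*log2(0.887/0.581) + 0.113*log2(0.113/0.419) = 0.3278

0.3278 bits


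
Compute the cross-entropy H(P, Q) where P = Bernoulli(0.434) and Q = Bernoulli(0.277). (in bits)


H(P,Q) = -p*log2(q) - (1-p)*log2(1-q). -0.434*log2(0.277) = 0.803786; -0.566*log2(0.723) = 0.264850. H(P,Q) = 0.803786 + 0.264850 = 1.0686

1.0686 bits


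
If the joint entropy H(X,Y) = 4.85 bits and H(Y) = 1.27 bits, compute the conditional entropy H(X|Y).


H(X|Y) = H(X,Y) - H(Y) = 4.85 - 1.27 = 3.58

3.58 bits


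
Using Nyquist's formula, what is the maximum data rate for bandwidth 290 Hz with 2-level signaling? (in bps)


Rate = 2 * B * log2(M) = 2 * 290 * 1.0 = 580.0

580.0 bps


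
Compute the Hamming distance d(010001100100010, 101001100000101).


Count differing positions: ^ ^ ^ . . . . . . ^ . . ^ ^ ^ = 7 differences

7


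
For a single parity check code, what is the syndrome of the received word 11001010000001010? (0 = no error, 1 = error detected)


Syndrome = XOR of all bits = 1 XOR 1 XOR 0 XOR 0 XOR 1 XOR 0 XOR 1 XOR 0 XOR 0 XOR 0 XOR 0 XOR 0 XOR 0 XOR 1 XOR 0 XOR 1 XOR 0 = 0

0


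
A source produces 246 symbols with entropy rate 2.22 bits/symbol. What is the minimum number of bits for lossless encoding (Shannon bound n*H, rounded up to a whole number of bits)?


Minimum bits >= n * H = 246 * 2.22 = 546.12, rounded up to a whole number of bits = 547

547 bits


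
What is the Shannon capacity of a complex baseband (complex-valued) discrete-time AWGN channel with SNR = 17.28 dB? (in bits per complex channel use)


SNR_linear = 10^(17.28/10) = 53.4564; C = log2(1 + SNR_linear) = log2(1 + 53.4564) = 5.767

5.767 bits/channel use


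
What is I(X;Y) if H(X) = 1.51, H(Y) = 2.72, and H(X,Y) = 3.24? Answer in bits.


I(X;Y) = H(X) + H(Y) - H(X,Y) = 1.51 + 2.72 - 3.24 = 0.99

0.99 bits


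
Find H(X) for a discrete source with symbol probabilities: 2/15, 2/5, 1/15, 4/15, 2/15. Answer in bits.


H = -sum(p_i * log2(p_i)). Terms: -(2/15)*log2(2/15) = 0.387585; -(2/5)*log2(2/5) = 0.528771; -(1/15)*log2(1/15) = 0.260459; -(4/15)*log2(4/15) = 0.508504; -(2/15)*log2(2/15) = 0.387585. H = 0.387585 + 0.528771 + 0.260459 + 0.508504 + 0.387585 = 2.0729

2.0729 bits


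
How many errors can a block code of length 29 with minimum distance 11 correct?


Correction capability = floor((d-1)/2) = floor((11-1)/2) = 5

5 errors


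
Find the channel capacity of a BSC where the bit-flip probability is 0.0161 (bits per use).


H(p) = -p*log2(p) - (1-p)*log2(1-p) = -0.0161*log2(0.0161) - 0.9839*log2(0.9839) = 0.095904 + 0.023039 = 0.1189. C = 1 - H(p) = 1 - 0.1189 = 0.8811

0.8811 bits


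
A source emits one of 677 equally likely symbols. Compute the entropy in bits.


H = log2(n) = log2(677) = 9.403

9.403 bits


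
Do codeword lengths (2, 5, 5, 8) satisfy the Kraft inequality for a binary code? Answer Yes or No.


Kraft sum = sum(2^(-l_i)) = 0.3164, need <= 1. Result: satisfied (a binary prefix-free code with these lengths exists)

Yes


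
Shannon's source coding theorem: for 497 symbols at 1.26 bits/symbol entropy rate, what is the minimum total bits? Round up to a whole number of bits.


Minimum bits >= n * H = 497 * 1.26 = 626.22, rounded up to a whole number of bits = 627

627 bits


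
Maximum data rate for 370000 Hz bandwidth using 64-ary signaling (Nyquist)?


Rate = 2 * B * log2(M) = 2 * 370000 * 6.0 = 4440000.0

4440000.0 bps


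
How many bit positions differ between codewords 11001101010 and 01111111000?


Count differing positions: ^ . ^ ^ . . ^ . . ^ . = 5 differences

5


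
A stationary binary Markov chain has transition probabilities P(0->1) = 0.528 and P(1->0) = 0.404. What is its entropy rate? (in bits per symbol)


Stationary distribution: pi_0 = p10/(p01+p10) = 0.4335, pi_1 = 0.5665. Entropy rate H' = pi_0*H(p01) + pi_1*H(p10) = 0.4335*0.9977 + 0.5665*0.9732 = 0.9839

0.9839 bits/symbol


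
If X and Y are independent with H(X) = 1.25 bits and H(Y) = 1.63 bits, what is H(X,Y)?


For independent variables, H(X,Y) = H(X) + H(Y) = 1.25 + 1.63 = 2.88

2.88 bits


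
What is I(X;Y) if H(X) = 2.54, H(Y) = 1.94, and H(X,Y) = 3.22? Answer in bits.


I(X;Y) = H(X) + H(Y) - H(X,Y) = 2.54 + 1.94 - 3.22 = 1.26

1.26 bits


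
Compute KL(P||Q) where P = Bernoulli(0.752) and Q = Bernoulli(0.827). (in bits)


KL = p*log2(p/q) + (1-p)*log2((1-p)/(1-q)) = 0.752*log2(0.752/0.827) + 0.248*log2(0.248/0.173) = 0.0257

0.0257 bits


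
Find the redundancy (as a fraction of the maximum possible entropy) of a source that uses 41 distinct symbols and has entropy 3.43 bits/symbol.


H_max = log2(K) = log2(41) = 5.3576 bits/symbol. Redundancy = 1 - H/H_max = 1 - 3.43/5.3576 = 1 - 0.6402 = 0.3598

0.3598


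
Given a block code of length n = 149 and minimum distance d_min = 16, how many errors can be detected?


Detection capability = d_min - 1 = 16 - 1 = 15

15 errors


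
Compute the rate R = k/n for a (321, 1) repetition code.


Rate = k/n = 1/321

1/321


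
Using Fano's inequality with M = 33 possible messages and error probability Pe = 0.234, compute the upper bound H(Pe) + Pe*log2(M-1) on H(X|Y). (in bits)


H(Pe) = -Pe*log2(Pe) - (1-Pe)*log2(1-Pe) = -0.234*log2(0.234) - 0.766*log2(0.766) = 0.490328 + 0.294591 = 0.7849. Pe*log2(M-1) = 0.234*log2(32) = 1.170000. Bound = H(Pe) + Pe*log2(M-1) = 0.490328 + 0.294591 + 1.170000 = 1.9549

1.9549 bits


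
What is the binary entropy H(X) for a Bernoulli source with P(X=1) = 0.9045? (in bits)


H = -p*log2(p) - (1-p)*log2(1-p). -0.9045*log2(0.9045) = 0.130978; -0.0955*log2(0.0955) = 0.323588. H = 0.130978 + 0.323588 = 0.4546

0.4546 bits


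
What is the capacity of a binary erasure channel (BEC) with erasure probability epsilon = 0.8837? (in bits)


C = 1 - epsilon = 1 - 0.8837 = 0.1163

0.1163 bits


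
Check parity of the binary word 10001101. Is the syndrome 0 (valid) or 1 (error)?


Syndrome = XOR of all bits = 1 XOR 0 XOR 0 XOR 0 XOR 1 XOR 1 XOR 0 XOR 1 = 0

0


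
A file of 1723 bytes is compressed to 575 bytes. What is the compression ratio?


Ratio = original / compressed = 1723 / 575 = 2.9965

2.9965


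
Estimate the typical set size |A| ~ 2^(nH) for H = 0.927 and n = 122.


log2|A_typical| = nH = 122 * 0.927 = 113.094, so |A_typical| ~ 2^113.094 = 1.108e+34

1.108e+34


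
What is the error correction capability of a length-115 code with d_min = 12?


Correction capability = floor((d-1)/2) = floor((12-1)/2) = 5

5 errors


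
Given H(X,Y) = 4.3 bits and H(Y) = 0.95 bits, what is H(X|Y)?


H(X|Y) = H(X,Y) - H(Y) = 4.3 - 0.95 = 3.35

3.35 bits


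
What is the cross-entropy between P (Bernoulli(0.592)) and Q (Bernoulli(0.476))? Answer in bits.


H(P,Q) = -p*log2(q) - (1-p)*log2(1-q). -0.592*log2(0.476) = 0.634012; -0.408*log2(0.524) = 0.380403. H(P,Q) = 0.634012 + 0.380403 = 1.0144

1.0144 bits


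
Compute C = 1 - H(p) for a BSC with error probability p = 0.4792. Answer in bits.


H(p) = -p*log2(p) - (1-p)*log2(1-p) = -0.4792*log2(0.4792) - 0.5208*log2(0.5208) = 0.508575 + 0.490176 = 0.9988. C = 1 - H(p) = 1 - 0.9988 = 0.0012

0.0012 bits


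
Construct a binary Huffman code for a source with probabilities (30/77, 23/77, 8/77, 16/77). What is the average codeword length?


Huffman construction (repeatedly merge the two least-probable nodes; each merge adds 1 bit to every symbol beneath it): 8/77 + 16/77 = 24/77; 23/77 + 24/77 = 47/77; 30/77 + 47/77 = 1. Resulting codeword lengths (in the order the probabilities were given): (1, 2, 3, 3). L_avg = sum(p_i * l_i) = 30/77*1 + 23/77*2 + 8/77*3 + 16/77*3 = 148/77 = 1.9221

1.9221 bits


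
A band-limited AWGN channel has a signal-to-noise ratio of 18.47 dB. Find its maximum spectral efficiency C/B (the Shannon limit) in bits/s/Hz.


SNR_linear = 10^(18.47/10) = 70.3072; C/B = log2(1 + SNR_linear) = log2(1 + 70.3072) = 6.156

6.156 bits/s/Hz


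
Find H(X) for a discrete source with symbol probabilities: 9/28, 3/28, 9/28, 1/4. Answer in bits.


H = -sum(p_i * log2(p_i)). Terms: -(9/28)*log2(9/28) = 0.526317; -(3/28)*log2(3/28) = 0.345256; -(9/28)*log2(9/28) = 0.526317; -(1/4)*log2(1/4) = 0.500000. H = 0.526317 + 0.345256 + 0.526317 + 0.500000 = 1.8979

1.8979 bits


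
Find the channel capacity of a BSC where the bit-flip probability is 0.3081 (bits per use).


H(p) = -p*log2(p) - (1-p)*log2(1-p) = -0.3081*log2(0.3081) - 0.6919*log2(0.6919) = 0.523317 + 0.367651 = 0.891. C = 1 - H(p) = 1 - 0.891 = 0.109

0.109 bits


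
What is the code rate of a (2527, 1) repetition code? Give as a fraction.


Rate = k/n = 1/2527

1/2527


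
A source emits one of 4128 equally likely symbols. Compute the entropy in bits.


H = log2(n) = log2(4128) = 12.0112

12.0112 bits


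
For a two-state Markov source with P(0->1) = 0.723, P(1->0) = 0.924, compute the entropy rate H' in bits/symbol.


Stationary distribution: pi_0 = p10/(p01+p10) = 0.561, pi_1 = 0.439. Entropy rate H' = pi_0*H(p01) + pi_1*H(p10) = 0.561*0.8513 + 0.439*0.3879 = 0.6479

0.6479 bits/symbol


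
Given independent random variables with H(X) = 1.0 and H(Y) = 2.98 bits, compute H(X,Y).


For independent variables, H(X,Y) = H(X) + H(Y) = 1.0 + 2.98 = 3.98

3.98 bits


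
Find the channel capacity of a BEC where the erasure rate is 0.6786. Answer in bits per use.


C = 1 - epsilon = 1 - 0.6786 = 0.3214

0.3214 bits


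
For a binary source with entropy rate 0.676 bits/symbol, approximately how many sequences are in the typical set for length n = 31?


log2|A_typical| = nH = 31 * 0.676 = 20.956, so |A_typical| ~ 2^20.956 = 2.034e+06

2.034e+06


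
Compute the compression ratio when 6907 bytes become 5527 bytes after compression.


Ratio = original / compressed = 6907 / 5527 = 1.2497

1.2497


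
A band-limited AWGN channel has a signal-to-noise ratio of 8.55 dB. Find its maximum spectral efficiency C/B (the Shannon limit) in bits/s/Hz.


SNR_linear = 10^(8.55/10) = 7.1614; C/B = log2(1 + SNR_linear) = log2(1 + 7.1614) = 3.0288

3.0288 bits/s/Hz


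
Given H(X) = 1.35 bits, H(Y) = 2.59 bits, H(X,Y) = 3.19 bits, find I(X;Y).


I(X;Y) = H(X) + H(Y) - H(X,Y) = 1.35 + 2.59 - 3.19 = 0.75

0.75 bits


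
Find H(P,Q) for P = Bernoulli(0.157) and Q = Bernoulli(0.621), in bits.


H(P,Q) = -p*log2(q) - (1-p)*log2(1-q). -0.157*log2(0.621) = 0.107912; -0.843*log2(0.379) = 1.179973. H(P,Q) = 0.107912 + 1.179973 = 1.2879

1.2879 bits


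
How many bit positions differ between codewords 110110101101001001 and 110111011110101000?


Count differing positions: . . . . . ^ ^ ^ . . ^ ^ ^ . . . . ^ = 7 differences

7


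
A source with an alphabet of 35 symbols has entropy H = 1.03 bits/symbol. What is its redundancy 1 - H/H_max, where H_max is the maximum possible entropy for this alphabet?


H_max = log2(K) = log2(35) = 5.1293 bits/symbol. Redundancy = 1 - H/H_max = 1 - 1.03/5.1293 = 1 - 0.2008 = 0.7992

0.7992


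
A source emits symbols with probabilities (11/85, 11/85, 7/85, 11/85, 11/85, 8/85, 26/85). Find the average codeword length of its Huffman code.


Huffman construction (repeatedly merge the two least-probable nodes; each merge adds 1 bit to every symbol beneath it): 7/85 + 8/85 = 3/17; 11/85 + 11/85 = 22/85; 11/85 + 11/85 = 22/85; 3/17 + 22/85 = 37/85; 22/85 + 26/85 = 48/85; 37/85 + 48/85 = 1. Resulting codeword lengths (in the order the probabilities were given): (3, 3, 3, 3, 3, 3, 2). L_avg = sum(p_i * l_i) = 11/85*3 + 11/85*3 + 7/85*3 + 11/85*3 + 11/85*3 + 8/85*3 + 26/85*2 = 229/85 = 2.6941

2.6941 bits


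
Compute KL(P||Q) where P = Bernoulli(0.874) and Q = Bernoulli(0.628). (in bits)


KL = p*log2(p/q) + (1-p)*log2((1-p)/(1-q)) = 0.874*log2(0.874/0.628) + 0.126*log2(0.126/0.372) = 0.22

0.22 bits


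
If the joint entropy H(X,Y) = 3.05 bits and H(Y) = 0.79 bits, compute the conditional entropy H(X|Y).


H(X|Y) = H(X,Y) - H(Y) = 3.05 - 0.79 = 2.26

2.26 bits


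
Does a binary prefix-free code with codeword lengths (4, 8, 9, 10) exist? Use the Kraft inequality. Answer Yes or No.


Kraft sum = sum(2^(-l_i)) = 0.0693, need <= 1. Result: satisfied (a binary prefix-free code with these lengths exists)

Yes


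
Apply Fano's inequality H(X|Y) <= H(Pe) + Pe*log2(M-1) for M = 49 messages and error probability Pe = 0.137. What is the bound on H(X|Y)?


H(Pe) = -Pe*log2(Pe) - (1-Pe)*log2(1-Pe) = -0.137*log2(0.137) - 0.863*log2(0.863) = 0.392882 + 0.183446 = 0.5763. Pe*log2(M-1) = 0.137*log2(48) = 0.765140. Bound = H(Pe) + Pe*log2(M-1) = 0.392882 + 0.183446 + 0.765140 = 1.3415

1.3415 bits


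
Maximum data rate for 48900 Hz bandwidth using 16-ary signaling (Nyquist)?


Rate = 2 * B * log2(M) = 2 * 48900 * 4.0 = 391200.0

391200.0 bps


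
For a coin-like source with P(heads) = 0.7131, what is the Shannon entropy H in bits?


H = -p*log2(p) - (1-p)*log2(1-p). -0.7131*log2(0.7131) = 0.347867; -0.2869*log2(0.2869) = 0.516816. H = 0.347867 + 0.516816 = 0.8647

0.8647 bits


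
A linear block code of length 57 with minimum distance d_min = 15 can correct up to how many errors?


Correction capability = floor((d-1)/2) = floor((15-1)/2) = 7

7 errors


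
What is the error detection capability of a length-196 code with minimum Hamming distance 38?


Detection capability = d_min - 1 = 38 - 1 = 37

37 errors


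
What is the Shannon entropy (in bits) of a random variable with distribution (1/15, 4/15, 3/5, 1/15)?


H = -sum(p_i * log2(p_i)). Terms: -(1/15)*log2(1/15) = 0.260459; -(4/15)*log2(4/15) = 0.508504; -(3/5)*log2(3/5) = 0.442179; -(1/15)*log2(1/15) = 0.260459. H = 0.260459 + 0.508504 + 0.442179 + 0.260459 = 1.4716

1.4716 bits


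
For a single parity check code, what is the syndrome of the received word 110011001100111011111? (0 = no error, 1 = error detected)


Syndrome = XOR of all bits = 1 XOR 1 XOR 0 XOR 0 XOR 1 XOR 1 XOR 0 XOR 0 XOR 1 XOR 1 XOR 0 XOR 0 XOR 1 XOR 1 XOR 1 XOR 0 XOR 1 XOR 1 XOR 1 XOR 1 XOR 1 = 0

0


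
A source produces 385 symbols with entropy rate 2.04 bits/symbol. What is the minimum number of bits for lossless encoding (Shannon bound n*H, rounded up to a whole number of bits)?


Minimum bits >= n * H = 385 * 2.04 = 785.4, rounded up to a whole number of bits = 786

786 bits


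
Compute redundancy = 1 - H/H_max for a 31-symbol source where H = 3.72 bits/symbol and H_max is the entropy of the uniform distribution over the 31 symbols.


H_max = log2(K) = log2(31) = 4.9542 bits/symbol. Redundancy = 1 - H/H_max = 1 - 3.72/4.9542 = 1 - 0.7509 = 0.2491

0.2491


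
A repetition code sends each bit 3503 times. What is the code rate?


Rate = k/n = 1/3503

1/3503


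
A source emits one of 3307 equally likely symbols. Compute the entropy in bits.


H = log2(n) = log2(3307) = 11.6913

11.6913 bits


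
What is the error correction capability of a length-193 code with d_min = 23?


Correction capability = floor((d-1)/2) = floor((23-1)/2) = 11

11 errors


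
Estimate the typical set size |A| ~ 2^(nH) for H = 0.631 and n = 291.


log2|A_typical| = nH = 291 * 0.631 = 183.621, so |A_typical| ~ 2^183.621 = 1.886e+55

1.886e+55


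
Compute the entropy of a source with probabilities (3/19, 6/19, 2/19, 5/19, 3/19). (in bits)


H = -sum(p_i * log2(p_i)). Terms: -(3/19)*log2(3/19) = 0.420468; -(6/19)*log2(6/19) = 0.525147; -(2/19)*log2(2/19) = 0.341887; -(5/19)*log2(5/19) = 0.506842; -(3/19)*log2(3/19) = 0.420468. H = 0.420468 + 0.525147 + 0.341887 + 0.506842 + 0.420468 = 2.2148

2.2148 bits


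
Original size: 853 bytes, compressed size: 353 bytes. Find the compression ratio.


Ratio = original / compressed = 853 / 353 = 2.4164

2.4164


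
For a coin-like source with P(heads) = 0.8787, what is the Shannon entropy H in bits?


H = -p*log2(p) - (1-p)*log2(1-p). -0.8787*log2(0.8787) = 0.163928; -0.1213*log2(0.1213) = 0.369158. H = 0.163928 + 0.369158 = 0.5331

0.5331 bits


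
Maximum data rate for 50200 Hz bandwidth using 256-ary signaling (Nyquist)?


Rate = 2 * B * log2(M) = 2 * 50200 * 8.0 = 803200.0

803200.0 bps


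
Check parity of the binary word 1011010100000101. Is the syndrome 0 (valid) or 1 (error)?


Syndrome = XOR of all bits = 1 XOR 0 XOR 1 XOR 1 XOR 0 XOR 1 XOR 0 XOR 1 XOR 0 XOR 0 XOR 0 XOR 0 XOR 0 XOR 1 XOR 0 XOR 1 = 1

1


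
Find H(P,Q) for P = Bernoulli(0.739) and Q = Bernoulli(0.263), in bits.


H(P,Q) = -p*log2(q) - (1-p)*log2(1-q). -0.739*log2(0.263) = 1.423953; -0.261*log2(0.737) = 0.114909. H(P,Q) = 1.423953 + 0.114909 = 1.5389

1.5389 bits


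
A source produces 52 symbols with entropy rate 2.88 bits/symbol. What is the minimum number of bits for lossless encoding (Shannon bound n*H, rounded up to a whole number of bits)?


Minimum bits >= n * H = 52 * 2.88 = 149.76, rounded up to a whole number of bits = 150

150 bits


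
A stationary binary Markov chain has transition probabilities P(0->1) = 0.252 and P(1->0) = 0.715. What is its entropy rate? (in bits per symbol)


Stationary distribution: pi_0 = p10/(p01+p10) = 0.7394, pi_1 = 0.2606. Entropy rate H' = pi_0*H(p01) + pi_1*H(p10) = 0.7394*0.8144 + 0.2606*0.8622 = 0.8269

0.8269 bits/symbol


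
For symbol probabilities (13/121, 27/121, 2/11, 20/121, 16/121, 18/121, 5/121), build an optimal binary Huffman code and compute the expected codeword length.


Huffman construction (repeatedly merge the two least-probable nodes; each merge adds 1 bit to every symbol beneath it): 5/121 + 13/121 = 18/121; 16/121 + 18/121 = 34/121; 18/121 + 20/121 = 38/121; 2/11 + 27/121 = 49/121; 34/121 + 38/121 = 72/121; 49/121 + 72/121 = 1. Resulting codeword lengths (in the order the probabilities were given): (4, 2, 2, 3, 3, 3, 4). L_avg = sum(p_i * l_i) = 13/121*4 + 27/121*2 + 2/11*2 + 20/121*3 + 16/121*3 + 18/121*3 + 5/121*4 = 332/121 = 2.7438

2.7438 bits


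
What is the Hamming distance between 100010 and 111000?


Count differing positions: . ^ ^ . ^ . = 3 differences

3


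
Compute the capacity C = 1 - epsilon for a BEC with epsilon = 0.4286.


C = 1 - epsilon = 1 - 0.4286 = 0.5714

0.5714 bits


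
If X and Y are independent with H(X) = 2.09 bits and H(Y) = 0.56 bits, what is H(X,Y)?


For independent variables, H(X,Y) = H(X) + H(Y) = 2.09 + 0.56 = 2.65

2.65 bits


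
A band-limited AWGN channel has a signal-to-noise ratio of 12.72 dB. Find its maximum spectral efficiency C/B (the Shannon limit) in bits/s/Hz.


SNR_linear = 10^(12.72/10) = 18.7068; C/B = log2(1 + SNR_linear) = log2(1 + 18.7068) = 4.3006

4.3006 bits/s/Hz


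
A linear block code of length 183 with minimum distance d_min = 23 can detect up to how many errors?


Detection capability = d_min - 1 = 23 - 1 = 22

22 errors


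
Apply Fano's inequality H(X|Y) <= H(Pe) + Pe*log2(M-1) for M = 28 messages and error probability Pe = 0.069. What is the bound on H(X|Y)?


H(Pe) = -Pe*log2(Pe) - (1-Pe)*log2(1-Pe) = -0.069*log2(0.069) - 0.931*log2(0.931) = 0.266151 + 0.096030 = 0.3622. Pe*log2(M-1) = 0.069*log2(27) = 0.328087. Bound = H(Pe) + Pe*log2(M-1) = 0.266151 + 0.096030 + 0.328087 = 0.6903

0.6903 bits


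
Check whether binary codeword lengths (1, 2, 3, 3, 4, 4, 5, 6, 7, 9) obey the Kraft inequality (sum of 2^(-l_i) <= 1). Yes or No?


Kraft sum = sum(2^(-l_i)) = 1.1816, need <= 1. Result: violated (a binary prefix-free code with these lengths cannot exist)

No


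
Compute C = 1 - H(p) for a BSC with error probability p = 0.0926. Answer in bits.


H(p) = -p*log2(p) - (1-p)*log2(1-p) = -0.0926*log2(0.0926) - 0.9074*log2(0.9074) = 0.317881 + 0.127208 = 0.4451. C = 1 - H(p) = 1 - 0.4451 = 0.5549

0.5549 bits


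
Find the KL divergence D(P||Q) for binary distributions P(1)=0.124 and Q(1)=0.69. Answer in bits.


KL = p*log2(p/q) + (1-p)*log2((1-p)/(1-q)) = 0.124*log2(0.124/0.69) + 0.876*log2(0.876/0.31) = 1.0058

1.0058 bits


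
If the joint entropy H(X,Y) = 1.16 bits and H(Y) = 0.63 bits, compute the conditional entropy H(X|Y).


H(X|Y) = H(X,Y) - H(Y) = 1.16 - 0.63 = 0.53

0.53 bits


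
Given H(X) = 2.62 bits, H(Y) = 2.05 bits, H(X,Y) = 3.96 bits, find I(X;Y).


I(X;Y) = H(X) + H(Y) - H(X,Y) = 2.62 + 2.05 - 3.96 = 0.71

0.71 bits


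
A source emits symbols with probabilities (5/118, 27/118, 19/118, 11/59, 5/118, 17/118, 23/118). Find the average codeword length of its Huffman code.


Huffman construction (repeatedly merge the two least-probable nodes; each merge adds 1 bit to every symbol beneath it): 5/118 + 5/118 = 5/59; 5/59 + 17/118 = 27/118; 19/118 + 11/59 = 41/118; 23/118 + 27/118 = 25/59; 27/118 + 41/118 = 34/59; 25/59 + 34/59 = 1. Resulting codeword lengths (in the order the probabilities were given): (4, 2, 3, 3, 4, 3, 2). L_avg = sum(p_i * l_i) = 5/118*4 + 27/118*2 + 19/118*3 + 11/59*3 + 5/118*4 + 17/118*3 + 23/118*2 = 157/59 = 2.661

2.661 bits


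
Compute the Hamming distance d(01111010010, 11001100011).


Count differing positions: ^ . ^ ^ . ^ ^ . . . ^ = 6 differences

6


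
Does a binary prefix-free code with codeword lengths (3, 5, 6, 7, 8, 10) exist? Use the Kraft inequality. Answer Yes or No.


Kraft sum = sum(2^(-l_i)) = 0.1846, need <= 1. Result: satisfied (a binary prefix-free code with these lengths exists)

Yes


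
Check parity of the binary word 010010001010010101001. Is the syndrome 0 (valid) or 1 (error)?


Syndrome = XOR of all bits = 0 XOR 1 XOR 0 XOR 0 XOR 1 XOR 0 XOR 0 XOR 0 XOR 1 XOR 0 XOR 1 XOR 0 XOR 0 XOR 1 XOR 0 XOR 1 XOR 0 XOR 1 XOR 0 XOR 0 XOR 1 = 0

0


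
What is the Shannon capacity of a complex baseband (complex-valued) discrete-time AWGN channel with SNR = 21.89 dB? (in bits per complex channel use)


SNR_linear = 10^(21.89/10) = 154.5254; C = log2(1 + SNR_linear) = log2(1 + 154.5254) = 7.281

7.281 bits/channel use


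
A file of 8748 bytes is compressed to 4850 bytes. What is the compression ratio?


Ratio = original / compressed = 8748 / 4850 = 1.8037

1.8037


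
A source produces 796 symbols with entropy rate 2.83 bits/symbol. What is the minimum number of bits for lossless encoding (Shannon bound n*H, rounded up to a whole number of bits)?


Minimum bits >= n * H = 796 * 2.83 = 2252.68, rounded up to a whole number of bits = 2253

2253 bits


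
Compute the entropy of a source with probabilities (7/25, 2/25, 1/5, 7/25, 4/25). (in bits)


H = -sum(p_i * log2(p_i)). Terms: -(7/25)*log2(7/25) = 0.514220; -(2/25)*log2(2/25) = 0.291508; -(1/5)*log2(1/5) = 0.464386; -(7/25)*log2(7/25) = 0.514220; -(4/25)*log2(4/25) = 0.423017. H = 0.514220 + 0.291508 + 0.464386 + 0.514220 + 0.423017 = 2.2074

2.2074 bits


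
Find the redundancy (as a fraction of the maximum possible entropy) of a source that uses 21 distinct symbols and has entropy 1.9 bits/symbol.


H_max = log2(K) = log2(21) = 4.3923 bits/symbol. Redundancy = 1 - H/H_max = 1 - 1.9/4.3923 = 1 - 0.4326 = 0.5674

0.5674


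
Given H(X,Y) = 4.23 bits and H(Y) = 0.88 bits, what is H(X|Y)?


H(X|Y) = H(X,Y) - H(Y) = 4.23 - 0.88 = 3.35

3.35 bits


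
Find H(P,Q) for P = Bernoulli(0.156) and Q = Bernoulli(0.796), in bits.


H(P,Q) = -p*log2(q) - (1-p)*log2(1-q). -0.156*log2(0.796) = 0.051349; -0.844*log2(0.204) = 1.935595. H(P,Q) = 0.051349 + 1.935595 = 1.9869

1.9869 bits


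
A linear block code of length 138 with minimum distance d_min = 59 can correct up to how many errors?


Correction capability = floor((d-1)/2) = floor((59-1)/2) = 29

29 errors


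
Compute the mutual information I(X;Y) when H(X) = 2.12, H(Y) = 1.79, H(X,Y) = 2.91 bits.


I(X;Y) = H(X) + H(Y) - H(X,Y) = 2.12 + 1.79 - 2.91 = 1.0

1.0 bits


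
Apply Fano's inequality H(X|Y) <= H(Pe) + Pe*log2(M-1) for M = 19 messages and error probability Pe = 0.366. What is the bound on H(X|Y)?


H(Pe) = -Pe*log2(Pe) - (1-Pe)*log2(1-Pe) = -0.366*log2(0.366) - 0.634*log2(0.634) = 0.530731 + 0.416820 = 0.9476. Pe*log2(M-1) = 0.366*log2(18) = 1.526193. Bound = H(Pe) + Pe*log2(M-1) = 0.530731 + 0.416820 + 1.526193 = 2.4737

2.4737 bits


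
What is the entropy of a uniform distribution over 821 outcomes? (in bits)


H = log2(n) = log2(821) = 9.6812

9.6812 bits


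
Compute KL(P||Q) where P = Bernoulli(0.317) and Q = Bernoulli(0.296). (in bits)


KL = p*log2(p/q) + (1-p)*log2((1-p)/(1-q)) = 0.317*log2(0.317/0.296) + 0.683*log2(0.683/0.704) = 0.0015

0.0015 bits


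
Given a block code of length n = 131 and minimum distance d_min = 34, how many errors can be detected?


Detection capability = d_min - 1 = 34 - 1 = 33

33 errors


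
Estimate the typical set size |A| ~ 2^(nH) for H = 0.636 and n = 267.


log2|A_typical| = nH = 267 * 0.636 = 169.812, so |A_typical| ~ 2^169.812 = 1.314e+51

1.314e+51


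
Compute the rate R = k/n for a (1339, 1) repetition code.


Rate = k/n = 1/1339

1/1339


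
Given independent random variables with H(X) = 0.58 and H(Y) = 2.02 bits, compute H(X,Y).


For independent variables, H(X,Y) = H(X) + H(Y) = 0.58 + 2.02 = 2.6

2.6 bits


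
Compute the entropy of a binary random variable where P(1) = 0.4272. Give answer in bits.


H = -p*log2(p) - (1-p)*log2(1-p). -0.4272*log2(0.4272) = 0.524181; -0.5728*log2(0.5728) = 0.460472. H = 0.524181 + 0.460472 = 0.9847

0.9847 bits


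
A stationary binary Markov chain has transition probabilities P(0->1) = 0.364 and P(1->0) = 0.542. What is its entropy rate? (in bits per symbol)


Stationary distribution: pi_0 = p10/(p01+p10) = 0.5982, pi_1 = 0.4018. Entropy rate H' = pi_0*H(p01) + pi_1*H(p10) = 0.5982*0.946 + 0.4018*0.9949 = 0.9656

0.9656 bits/symbol


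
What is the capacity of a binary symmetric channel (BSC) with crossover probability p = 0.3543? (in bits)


H(p) = -p*log2(p) - (1-p)*log2(1-p) = -0.3543*log2(0.3543) - 0.6457*log2(0.6457) = 0.530372 + 0.407478 = 0.9378. C = 1 - H(p) = 1 - 0.9378 = 0.0622

0.0622 bits


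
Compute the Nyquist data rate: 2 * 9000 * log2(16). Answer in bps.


Rate = 2 * B * log2(M) = 2 * 9000 * 4.0 = 72000.0

72000.0 bps


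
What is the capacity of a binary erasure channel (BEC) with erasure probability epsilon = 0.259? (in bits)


C = 1 - epsilon = 1 - 0.259 = 0.741

0.741 bits


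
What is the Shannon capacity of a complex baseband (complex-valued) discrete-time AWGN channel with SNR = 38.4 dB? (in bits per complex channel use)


SNR_linear = 10^(38.4/10) = 6918.3097; C = log2(1 + SNR_linear) = log2(1 + 6918.3097) = 12.7564

12.7564 bits/channel use


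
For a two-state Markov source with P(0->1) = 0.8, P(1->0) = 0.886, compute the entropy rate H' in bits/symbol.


Stationary distribution: pi_0 = p10/(p01+p10) = 0.5255, pi_1 = 0.4745. Entropy rate H' = pi_0*H(p01) + pi_1*H(p10) = 0.5255*0.7219 + 0.4745*0.5119 = 0.6223

0.6223 bits/symbol


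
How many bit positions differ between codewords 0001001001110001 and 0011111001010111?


Count differing positions: . . ^ . ^ ^ . . . . ^ . . ^ ^ . = 6 differences

6


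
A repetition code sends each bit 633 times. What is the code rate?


Rate = k/n = 1/633

1/633


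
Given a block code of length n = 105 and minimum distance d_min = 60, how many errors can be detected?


Detection capability = d_min - 1 = 60 - 1 = 59

59 errors


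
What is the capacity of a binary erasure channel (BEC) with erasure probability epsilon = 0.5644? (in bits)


C = 1 - epsilon = 1 - 0.5644 = 0.4356

0.4356 bits


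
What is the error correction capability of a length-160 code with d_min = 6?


Correction capability = floor((d-1)/2) = floor((6-1)/2) = 2

2 errors


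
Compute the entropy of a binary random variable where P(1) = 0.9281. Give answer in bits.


H = -p*log2(p) - (1-p)*log2(1-p). -0.9281*log2(0.9281) = 0.099908; -0.0719*log2(0.0719) = 0.273066. H = 0.099908 + 0.273066 = 0.373

0.373 bits


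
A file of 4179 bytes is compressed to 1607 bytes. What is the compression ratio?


Ratio = original / compressed = 4179 / 1607 = 2.6005

2.6005


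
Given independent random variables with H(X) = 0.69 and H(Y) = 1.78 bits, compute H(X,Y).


For independent variables, H(X,Y) = H(X) + H(Y) = 0.69 + 1.78 = 2.47

2.47 bits


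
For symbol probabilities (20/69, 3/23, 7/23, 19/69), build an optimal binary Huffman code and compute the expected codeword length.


Huffman construction (repeatedly merge the two least-probable nodes; each merge adds 1 bit to every symbol beneath it): 3/23 + 19/69 = 28/69; 20/69 + 7/23 = 41/69; 28/69 + 41/69 = 1. Resulting codeword lengths (in the order the probabilities were given): (2, 2, 2, 2). L_avg = sum(p_i * l_i) = 20/69*2 + 3/23*2 + 7/23*2 + 19/69*2 = 2

2.0 bits


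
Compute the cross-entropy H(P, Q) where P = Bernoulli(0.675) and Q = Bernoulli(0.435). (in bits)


H(P,Q) = -p*log2(q) - (1-p)*log2(1-q). -0.675*log2(0.435) = 0.810616; -0.325*log2(0.565) = 0.267695. H(P,Q) = 0.810616 + 0.267695 = 1.0783

1.0783 bits


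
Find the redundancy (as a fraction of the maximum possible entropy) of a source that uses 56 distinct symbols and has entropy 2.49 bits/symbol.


H_max = log2(K) = log2(56) = 5.8074 bits/symbol. Redundancy = 1 - H/H_max = 1 - 2.49/5.8074 = 1 - 0.4288 = 0.5712

0.5712


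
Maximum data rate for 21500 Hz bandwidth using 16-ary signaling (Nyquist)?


Rate = 2 * B * log2(M) = 2 * 21500 * 4.0 = 172000.0

172000.0 bps


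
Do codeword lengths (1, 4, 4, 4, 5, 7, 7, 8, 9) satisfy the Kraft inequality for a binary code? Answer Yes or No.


Kraft sum = sum(2^(-l_i)) = 0.7402, need <= 1. Result: satisfied (a binary prefix-free code with these lengths exists)

Yes


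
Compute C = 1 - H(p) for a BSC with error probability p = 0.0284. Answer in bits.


H(p) = -p*log2(p) - (1-p)*log2(1-p) = -0.0284*log2(0.0284) - 0.9716*log2(0.9716) = 0.145918 + 0.040385 = 0.1863. C = 1 - H(p) = 1 - 0.1863 = 0.8137

0.8137 bits


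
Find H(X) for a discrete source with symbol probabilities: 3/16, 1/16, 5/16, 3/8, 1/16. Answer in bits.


H = -sum(p_i * log2(p_i)). Terms: -(3/16)*log2(3/16) = 0.452820; -(1/16)*log2(1/16) = 0.250000; -(5/16)*log2(5/16) = 0.524397; -(3/8)*log2(3/8) = 0.530639; -(1/16)*log2(1/16) = 0.250000. H = 0.452820 + 0.250000 + 0.524397 + 0.530639 + 0.250000 = 2.0079

2.0079 bits


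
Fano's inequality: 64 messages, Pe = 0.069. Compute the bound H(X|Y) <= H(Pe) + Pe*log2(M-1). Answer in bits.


H(Pe) = -Pe*log2(Pe) - (1-Pe)*log2(1-Pe) = -0.069*log2(0.069) - 0.931*log2(0.931) = 0.266151 + 0.096030 = 0.3622. Pe*log2(M-1) = 0.069*log2(63) = 0.412432. Bound = H(Pe) + Pe*log2(M-1) = 0.266151 + 0.096030 + 0.412432 = 0.7746

0.7746 bits


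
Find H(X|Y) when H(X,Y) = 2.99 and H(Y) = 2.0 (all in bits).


H(X|Y) = H(X,Y) - H(Y) = 2.99 - 2.0 = 0.99

0.99 bits


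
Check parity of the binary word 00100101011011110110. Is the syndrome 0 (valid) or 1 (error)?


Syndrome = XOR of all bits = 0 XOR 0 XOR 1 XOR 0 XOR 0 XOR 1 XOR 0 XOR 1 XOR 0 XOR 1 XOR 1 XOR 0 XOR 1 XOR 1 XOR 1 XOR 1 XOR 0 XOR 1 XOR 1 XOR 0 = 1

1


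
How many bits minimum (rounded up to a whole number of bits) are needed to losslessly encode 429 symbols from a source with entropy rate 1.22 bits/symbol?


Minimum bits >= n * H = 429 * 1.22 = 523.38, rounded up to a whole number of bits = 524

524 bits


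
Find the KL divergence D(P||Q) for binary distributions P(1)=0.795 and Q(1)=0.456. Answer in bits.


KL = p*log2(p/q) + (1-p)*log2((1-p)/(1-q)) = 0.795*log2(0.795/0.456) + 0.205*log2(0.205/0.544) = 0.3489

0.3489 bits


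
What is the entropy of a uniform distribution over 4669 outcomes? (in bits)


H = log2(n) = log2(4669) = 12.1889

12.1889 bits


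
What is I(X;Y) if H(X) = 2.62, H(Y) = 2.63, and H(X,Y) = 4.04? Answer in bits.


I(X;Y) = H(X) + H(Y) - H(X,Y) = 2.62 + 2.63 - 4.04 = 1.21

1.21 bits


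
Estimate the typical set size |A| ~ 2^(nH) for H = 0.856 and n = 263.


log2|A_typical| = nH = 263 * 0.856 = 225.128, so |A_typical| ~ 2^225.128 = 5.892e+67

5.892e+67


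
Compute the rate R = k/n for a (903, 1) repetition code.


Rate = k/n = 1/903

1/903


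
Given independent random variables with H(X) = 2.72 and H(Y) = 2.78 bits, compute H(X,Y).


For independent variables, H(X,Y) = H(X) + H(Y) = 2.72 + 2.78 = 5.5

5.5 bits


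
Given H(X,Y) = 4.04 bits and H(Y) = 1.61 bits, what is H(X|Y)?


H(X|Y) = H(X,Y) - H(Y) = 4.04 - 1.61 = 2.43

2.43 bits


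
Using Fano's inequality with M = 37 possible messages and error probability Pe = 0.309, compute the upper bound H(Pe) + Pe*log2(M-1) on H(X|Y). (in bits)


H(Pe) = -Pe*log2(Pe) - (1-Pe)*log2(1-Pe) = -0.309*log2(0.309) - 0.691*log2(0.691) = 0.523545 + 0.368470 = 0.892. Pe*log2(M-1) = 0.309*log2(36) = 1.597507. Bound = H(Pe) + Pe*log2(M-1) = 0.523545 + 0.368470 + 1.597507 = 2.4895

2.4895 bits


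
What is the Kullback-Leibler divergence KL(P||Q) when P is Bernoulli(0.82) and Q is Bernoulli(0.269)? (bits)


KL = p*log2(p/q) + (1-p)*log2((1-p)/(1-q)) = 0.82*log2(0.82/0.269) + 0.18*log2(0.18/0.731) = 0.9546

0.9546 bits


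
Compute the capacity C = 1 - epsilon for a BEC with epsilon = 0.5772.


C = 1 - epsilon = 1 - 0.5772 = 0.4228

0.4228 bits


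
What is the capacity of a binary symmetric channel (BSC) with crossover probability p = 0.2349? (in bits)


H(p) = -p*log2(p) - (1-p)*log2(1-p) = -0.2349*log2(0.2349) - 0.7651*log2(0.7651) = 0.490913 + 0.295543 = 0.7865. C = 1 - H(p) = 1 - 0.7865 = 0.2135

0.2135 bits


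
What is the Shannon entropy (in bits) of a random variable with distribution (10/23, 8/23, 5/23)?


H = -sum(p_i * log2(p_i)). Terms: -(10/23)*log2(10/23) = 0.522450; -(8/23)*log2(8/23) = 0.529935; -(5/23)*log2(5/23) = 0.478616. H = 0.522450 + 0.529935 + 0.478616 = 1.531

1.531 bits
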